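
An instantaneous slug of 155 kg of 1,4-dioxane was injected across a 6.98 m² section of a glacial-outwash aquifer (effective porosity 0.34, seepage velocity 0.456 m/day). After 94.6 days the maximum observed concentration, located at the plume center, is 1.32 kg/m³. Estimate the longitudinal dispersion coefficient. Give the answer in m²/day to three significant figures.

At the plume center C_max = M/(n_e·A·√(4πDt)), so D = M²/(4πt·(n_e·A·C_max)²).
n_e·A·C_max = 0.34 × 6.98 × 1.32 = 3.133 kg/m.
D = 155²/(4π × 94.6 × 3.133²) = 2.06 m²/day.

2.06 m²/day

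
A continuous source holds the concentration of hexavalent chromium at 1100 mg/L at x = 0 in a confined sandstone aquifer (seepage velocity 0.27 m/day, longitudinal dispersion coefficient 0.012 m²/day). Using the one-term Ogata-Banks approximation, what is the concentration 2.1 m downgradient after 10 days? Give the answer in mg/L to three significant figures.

979 mg/L

For a continuous step input, C/C₀ ≈ ½·erfc((x−vt)/(2√(Dt))).
vt = 0.27 × 10 = 2.7 m and 2√(Dt) = 2√(0.012 × 10) = 0.6928 m.
Argument (x−vt)/(2√(Dt)) = (2.1 − 2.7)/0.6928 = -0.8661; ½·erfc(-0.8661) = 0.8897.
C = 1100 × 0.8897 = 979 mg/L.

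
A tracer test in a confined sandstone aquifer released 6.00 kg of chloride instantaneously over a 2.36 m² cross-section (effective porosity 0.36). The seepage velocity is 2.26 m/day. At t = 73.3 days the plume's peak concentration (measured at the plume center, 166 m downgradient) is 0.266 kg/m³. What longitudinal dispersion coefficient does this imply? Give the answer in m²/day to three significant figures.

0.765 m²/day

At the plume center C_max = M/(n_e·A·√(4πDt)), so D = M²/(4πt·(n_e·A·C_max)²).
n_e·A·C_max = 0.36 × 2.36 × 0.266 = 0.2260 kg/m.
D = 6.00²/(4π × 73.3 × 0.2260²) = 0.765 m²/day.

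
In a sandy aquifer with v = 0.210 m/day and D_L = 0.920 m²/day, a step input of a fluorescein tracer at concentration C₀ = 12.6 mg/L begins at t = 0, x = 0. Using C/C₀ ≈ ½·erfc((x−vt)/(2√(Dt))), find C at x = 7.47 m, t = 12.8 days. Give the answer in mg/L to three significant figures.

For a continuous step input, C/C₀ ≈ ½·erfc((x−vt)/(2√(Dt))).
vt = 0.210 × 12.8 = 2.688 m and 2√(Dt) = 2√(0.920 × 12.8) = 6.863 m.
Argument (x−vt)/(2√(Dt)) = (7.47 − 2.688)/6.863 = 0.6968; ½·erfc(0.6968) = 0.1622.
C = 12.6 × 0.1622 = 2.04 mg/L.

2.04 mg/L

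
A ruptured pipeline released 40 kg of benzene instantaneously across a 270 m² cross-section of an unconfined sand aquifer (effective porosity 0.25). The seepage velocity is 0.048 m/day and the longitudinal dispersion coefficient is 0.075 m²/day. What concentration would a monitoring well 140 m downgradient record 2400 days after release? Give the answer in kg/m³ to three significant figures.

0.00530 kg/m³

For an instantaneous plane source, C(x,t) = M/(n_e·A·√(4πDt)) · exp(−(x−vt)²/(4Dt)), with n_e·A the pore (flow) area.
Plume center vt = 0.048 × 2400 = 115.2 m, so the well at 140 m is 24.8 m downgradient of the peak.
√(4πDt) = 47.56 m, giving peak height M/(n_e·A·√(4πDt)) = 40/(0.25 × 270 × 47.56) = 0.01246 kg/m³.
(x−vt)²/(4Dt) = (24.8)²/(4 × 0.075 × 2400) = 0.8542; exp(−0.8542) = 0.4256.
C = 0.01246 × 0.4256 = 0.00530 kg/m³.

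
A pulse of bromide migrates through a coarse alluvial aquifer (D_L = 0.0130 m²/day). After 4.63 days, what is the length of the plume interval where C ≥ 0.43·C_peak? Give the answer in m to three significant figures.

0.902 m

The plume is Gaussian with σ = √(2Dt) = √(2 × 0.0130 × 4.63) = 0.3470 m.
C/C_peak = exp(−Δx²/(2σ²)) = 0.43 ⇒ Δx = σ·√(−2 ln 0.43) = 0.3470 × 1.299 = 0.4508 m.
Width = 2Δx = 0.902 m.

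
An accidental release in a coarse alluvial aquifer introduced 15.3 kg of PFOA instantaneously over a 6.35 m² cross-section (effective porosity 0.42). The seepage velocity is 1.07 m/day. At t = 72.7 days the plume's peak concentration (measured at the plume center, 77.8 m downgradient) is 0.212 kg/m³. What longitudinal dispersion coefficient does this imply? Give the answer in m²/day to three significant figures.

0.802 m²/day

At the plume center C_max = M/(n_e·A·√(4πDt)), so D = M²/(4πt·(n_e·A·C_max)²).
n_e·A·C_max = 0.42 × 6.35 × 0.212 = 0.5654 kg/m.
D = 15.3²/(4π × 72.7 × 0.5654²) = 0.802 m²/day.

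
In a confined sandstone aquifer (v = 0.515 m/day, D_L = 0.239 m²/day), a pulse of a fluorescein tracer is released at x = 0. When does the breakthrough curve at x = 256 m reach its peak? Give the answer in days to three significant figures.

496 days

For the 1D instantaneous-source solution, setting ∂C/∂t = 0 at fixed x gives v²t² + 2Dt − x² = 0, so t = (√(D² + v²x²) − D)/v².
√(D² + v²x²) = √(0.239² + 0.515² × 256²) = 131.8; v² = 0.265225.
t = (131.8 − 0.239)/0.265225 = 496 days (vs. the pure-advection estimate x/v = 497 d).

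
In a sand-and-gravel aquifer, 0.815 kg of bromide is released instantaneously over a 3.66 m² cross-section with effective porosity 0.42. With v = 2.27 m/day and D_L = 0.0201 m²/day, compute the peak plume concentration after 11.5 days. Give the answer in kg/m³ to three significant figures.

0.311 kg/m³

The peak of an instantaneous 1D plume sits at x = vt; there the Gaussian factor is 1 and C_max = M/(n_e·A·√(4πDt)), where n_e·A is the pore area the mass is dissolved in.
√(4πDt) = √(4π × 0.0201 × 11.5) = 1.704 m, so C_max = 0.815/(0.42 × 3.66 × 1.704) = 0.311 kg/m³.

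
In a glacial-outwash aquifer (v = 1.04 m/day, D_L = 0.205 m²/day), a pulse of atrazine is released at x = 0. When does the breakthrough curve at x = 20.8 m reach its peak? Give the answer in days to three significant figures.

19.8 days

For the 1D instantaneous-source solution, setting ∂C/∂t = 0 at fixed x gives v²t² + 2Dt − x² = 0, so t = (√(D² + v²x²) − D)/v².
√(D² + v²x²) = √(0.205² + 1.04² × 20.8²) = 21.63; v² = 1.0816.
t = (21.63 − 0.205)/1.0816 = 19.8 days (vs. the pure-advection estimate x/v = 20.0 d).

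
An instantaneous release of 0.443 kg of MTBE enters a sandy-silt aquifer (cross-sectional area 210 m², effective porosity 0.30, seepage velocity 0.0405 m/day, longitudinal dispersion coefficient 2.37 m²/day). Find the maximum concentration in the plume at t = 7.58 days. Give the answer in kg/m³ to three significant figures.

The peak of an instantaneous 1D plume sits at x = vt; there the Gaussian factor is 1 and C_max = M/(n_e·A·√(4πDt)), where n_e·A is the pore area the mass is dissolved in.
√(4πDt) = √(4π × 2.37 × 7.58) = 15.02 m, so C_max = 0.443/(0.30 × 210 × 15.02) = 0.000468 kg/m³.

0.000468 kg/m³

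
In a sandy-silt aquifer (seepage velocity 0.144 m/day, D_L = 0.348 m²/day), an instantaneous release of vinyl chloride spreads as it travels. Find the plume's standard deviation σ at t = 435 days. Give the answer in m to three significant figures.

Dispersive spreading gives a Gaussian with σ² = 2Dt; advection only shifts the center.
σ = √(2 × 0.348 × 435) = 17.4 m.

17.4 m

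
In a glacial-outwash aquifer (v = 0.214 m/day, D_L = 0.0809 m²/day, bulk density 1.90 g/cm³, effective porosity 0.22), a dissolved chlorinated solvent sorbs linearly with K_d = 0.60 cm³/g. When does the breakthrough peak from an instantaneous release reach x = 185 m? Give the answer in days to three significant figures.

5330 days

Retardation factor R = 1 + ρ_b·K_d/n = 1 + 1.90 × 0.60/0.22 = 6.182.
Sorption retards both mechanisms: v_R = v/R = 0.03462 m/day, D_R = D/R = 0.01309 m²/day.
Peak time from v_R²t² + 2D_R t − x² = 0: t = (√(D_R² + v_R²x²) − D_R)/v_R².
√(D_R² + v_R²x²) = √(0.01309² + 0.03462² × 185²) = 6.405; v_R² = 0.001199.
t = (6.405 − 0.01309)/0.001199 = 5330 days.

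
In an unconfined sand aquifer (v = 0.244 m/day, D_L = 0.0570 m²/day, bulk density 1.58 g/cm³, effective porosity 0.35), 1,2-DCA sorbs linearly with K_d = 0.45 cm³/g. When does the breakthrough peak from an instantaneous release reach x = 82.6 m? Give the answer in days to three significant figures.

Retardation factor R = 1 + ρ_b·K_d/n = 1 + 1.58 × 0.45/0.35 = 3.031.
Sorption retards both mechanisms: v_R = v/R = 0.08050 m/day, D_R = D/R = 0.01881 m²/day.
Peak time from v_R²t² + 2D_R t − x² = 0: t = (√(D_R² + v_R²x²) − D_R)/v_R².
√(D_R² + v_R²x²) = √(0.01881² + 0.08050² × 82.6²) = 6.649; v_R² = 0.006480.
t = (6.649 − 0.01881)/0.006480 = 1020 days.

1020 days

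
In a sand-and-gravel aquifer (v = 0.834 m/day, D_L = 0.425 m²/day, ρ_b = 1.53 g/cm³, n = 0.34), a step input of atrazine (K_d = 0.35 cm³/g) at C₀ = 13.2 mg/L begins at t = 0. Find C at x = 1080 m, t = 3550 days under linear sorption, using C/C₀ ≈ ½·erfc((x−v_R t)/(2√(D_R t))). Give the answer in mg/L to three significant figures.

12.9 mg/L

Retardation factor R = 1 + ρ_b·K_d/n = 1 + 1.53 × 0.35/0.34 = 2.575.
Sorption retards both mechanisms: v_R = v/R = 0.3239 m/day, D_R = D/R = 0.1650 m²/day.
v_R·t = 0.3239 × 3550 = 1149.845 m; 2√(D_R t) = 48.40 m; argument = (1080 − 1149.845)/48.40 = -1.443.
C = C₀ × ½·erfc(-1.443) = 13.2 × 0.9794 = 12.9 mg/L.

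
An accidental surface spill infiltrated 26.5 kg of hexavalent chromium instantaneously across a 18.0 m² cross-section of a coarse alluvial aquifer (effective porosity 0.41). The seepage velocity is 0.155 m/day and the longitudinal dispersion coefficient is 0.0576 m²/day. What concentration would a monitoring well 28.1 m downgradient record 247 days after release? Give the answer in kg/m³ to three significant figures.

0.0434 kg/m³

For an instantaneous plane source, C(x,t) = M/(n_e·A·√(4πDt)) · exp(−(x−vt)²/(4Dt)), with n_e·A the pore (flow) area.
Plume center vt = 0.155 × 247 = 38.285 m, so the well at 28.1 m is 10.185 m upgradient of the peak.
√(4πDt) = 13.37 m, giving peak height M/(n_e·A·√(4πDt)) = 26.5/(0.41 × 18.0 × 13.37) = 0.2686 kg/m³.
(x−vt)²/(4Dt) = (-10.185)²/(4 × 0.0576 × 247) = 1.823; exp(−1.823) = 0.1615.
C = 0.2686 × 0.1615 = 0.0434 kg/m³.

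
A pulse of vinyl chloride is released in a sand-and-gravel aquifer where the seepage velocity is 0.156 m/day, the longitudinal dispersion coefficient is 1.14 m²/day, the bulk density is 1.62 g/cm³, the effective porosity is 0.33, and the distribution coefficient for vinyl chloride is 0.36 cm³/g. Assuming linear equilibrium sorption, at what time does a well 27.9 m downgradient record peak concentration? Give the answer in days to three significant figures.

382 days

Retardation factor R = 1 + ρ_b·K_d/n = 1 + 1.62 × 0.36/0.33 = 2.767.
Sorption retards both mechanisms: v_R = v/R = 0.05638 m/day, D_R = D/R = 0.4120 m²/day.
Peak time from v_R²t² + 2D_R t − x² = 0: t = (√(D_R² + v_R²x²) − D_R)/v_R².
√(D_R² + v_R²x²) = √(0.4120² + 0.05638² × 27.9²) = 1.626; v_R² = 0.003179.
t = (1.626 − 0.4120)/0.003179 = 382 days.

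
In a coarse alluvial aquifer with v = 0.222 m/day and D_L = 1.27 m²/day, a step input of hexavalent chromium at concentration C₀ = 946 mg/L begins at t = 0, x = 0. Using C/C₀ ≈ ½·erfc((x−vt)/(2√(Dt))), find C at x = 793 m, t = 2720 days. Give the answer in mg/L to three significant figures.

For a continuous step input, C/C₀ ≈ ½·erfc((x−vt)/(2√(Dt))).
vt = 0.222 × 2720 = 603.84 m and 2√(Dt) = 2√(1.27 × 2720) = 117.5 m.
Argument (x−vt)/(2√(Dt)) = (793 − 603.84)/117.5 = 1.610; ½·erfc(1.610) = 0.01140.
C = 946 × 0.01140 = 10.8 mg/L.

10.8 mg/L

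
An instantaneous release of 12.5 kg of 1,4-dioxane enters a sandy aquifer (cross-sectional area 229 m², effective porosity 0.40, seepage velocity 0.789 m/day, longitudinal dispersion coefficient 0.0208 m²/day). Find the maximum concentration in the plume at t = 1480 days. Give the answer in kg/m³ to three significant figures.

0.00694 kg/m³

The peak of an instantaneous 1D plume sits at x = vt; there the Gaussian factor is 1 and C_max = M/(n_e·A·√(4πDt)), where n_e·A is the pore area the mass is dissolved in.
√(4πDt) = √(4π × 0.0208 × 1480) = 19.67 m, so C_max = 12.5/(0.40 × 229 × 19.67) = 0.00694 kg/m³.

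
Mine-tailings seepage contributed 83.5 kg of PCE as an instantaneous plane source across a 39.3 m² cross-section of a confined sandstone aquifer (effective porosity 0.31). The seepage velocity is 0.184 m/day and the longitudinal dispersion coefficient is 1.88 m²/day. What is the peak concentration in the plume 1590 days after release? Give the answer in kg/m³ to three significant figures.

0.0354 kg/m³

The peak of an instantaneous 1D plume sits at x = vt; there the Gaussian factor is 1 and C_max = M/(n_e·A·√(4πDt)), where n_e·A is the pore area the mass is dissolved in.
√(4πDt) = √(4π × 1.88 × 1590) = 193.8 m, so C_max = 83.5/(0.31 × 39.3 × 193.8) = 0.0354 kg/m³.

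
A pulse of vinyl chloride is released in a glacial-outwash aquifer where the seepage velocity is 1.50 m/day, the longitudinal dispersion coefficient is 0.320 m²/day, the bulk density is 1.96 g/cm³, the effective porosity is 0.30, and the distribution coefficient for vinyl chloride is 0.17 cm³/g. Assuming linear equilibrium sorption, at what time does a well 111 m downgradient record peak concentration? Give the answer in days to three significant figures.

156 days

Retardation factor R = 1 + ρ_b·K_d/n = 1 + 1.96 × 0.17/0.30 = 2.111.
Sorption retards both mechanisms: v_R = v/R = 0.7106 m/day, D_R = D/R = 0.1516 m²/day.
Peak time from v_R²t² + 2D_R t − x² = 0: t = (√(D_R² + v_R²x²) − D_R)/v_R².
√(D_R² + v_R²x²) = √(0.1516² + 0.7106² × 111²) = 78.88; v_R² = 0.5050.
t = (78.88 − 0.1516)/0.5050 = 156 days.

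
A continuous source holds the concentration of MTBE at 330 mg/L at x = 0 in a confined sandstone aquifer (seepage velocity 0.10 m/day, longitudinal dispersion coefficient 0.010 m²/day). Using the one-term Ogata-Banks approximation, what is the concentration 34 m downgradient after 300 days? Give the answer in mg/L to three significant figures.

For a continuous step input, C/C₀ ≈ ½·erfc((x−vt)/(2√(Dt))).
vt = 0.10 × 300 = 30 m and 2√(Dt) = 2√(0.010 × 300) = 3.464 m.
Argument (x−vt)/(2√(Dt)) = (34 − 30)/3.464 = 1.155; ½·erfc(1.155) = 0.05119.
C = 330 × 0.05119 = 16.9 mg/L.

16.9 mg/L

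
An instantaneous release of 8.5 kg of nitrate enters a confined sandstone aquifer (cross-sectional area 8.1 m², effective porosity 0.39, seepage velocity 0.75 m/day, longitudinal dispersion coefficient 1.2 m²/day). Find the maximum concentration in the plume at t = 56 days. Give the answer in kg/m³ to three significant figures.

0.0926 kg/m³

The peak of an instantaneous 1D plume sits at x = vt; there the Gaussian factor is 1 and C_max = M/(n_e·A·√(4πDt)), where n_e·A is the pore area the mass is dissolved in.
√(4πDt) = √(4π × 1.2 × 56) = 29.06 m, so C_max = 8.5/(0.39 × 8.1 × 29.06) = 0.0926 kg/m³.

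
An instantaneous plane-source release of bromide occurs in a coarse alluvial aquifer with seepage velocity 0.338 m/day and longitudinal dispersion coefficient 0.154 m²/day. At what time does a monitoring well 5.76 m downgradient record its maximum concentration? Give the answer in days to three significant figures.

15.7 days

For the 1D instantaneous-source solution, setting ∂C/∂t = 0 at fixed x gives v²t² + 2Dt − x² = 0, so t = (√(D² + v²x²) − D)/v².
√(D² + v²x²) = √(0.154² + 0.338² × 5.76²) = 1.953; v² = 0.114244.
t = (1.953 − 0.154)/0.114244 = 15.7 days (vs. the pure-advection estimate x/v = 17.0 d).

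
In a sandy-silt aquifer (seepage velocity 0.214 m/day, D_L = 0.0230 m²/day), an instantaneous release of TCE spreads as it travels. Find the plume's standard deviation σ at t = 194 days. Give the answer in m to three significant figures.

2.99 m

Dispersive spreading gives a Gaussian with σ² = 2Dt; advection only shifts the center.
σ = √(2 × 0.0230 × 194) = 2.99 m.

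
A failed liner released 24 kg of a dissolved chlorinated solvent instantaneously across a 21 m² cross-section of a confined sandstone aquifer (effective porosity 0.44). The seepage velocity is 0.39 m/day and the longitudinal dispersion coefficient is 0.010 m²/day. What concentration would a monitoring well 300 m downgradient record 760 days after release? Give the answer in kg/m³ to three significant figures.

For an instantaneous plane source, C(x,t) = M/(n_e·A·√(4πDt)) · exp(−(x−vt)²/(4Dt)), with n_e·A the pore (flow) area.
Plume center vt = 0.39 × 760 = 296.4 m, so the well at 300 m is 3.6 m downgradient of the peak.
√(4πDt) = 9.773 m, giving peak height M/(n_e·A·√(4πDt)) = 24/(0.44 × 21 × 9.773) = 0.2658 kg/m³.
(x−vt)²/(4Dt) = (3.6)²/(4 × 0.010 × 760) = 0.4263; exp(−0.4263) = 0.6529.
C = 0.2658 × 0.6529 = 0.174 kg/m³.

0.174 kg/m³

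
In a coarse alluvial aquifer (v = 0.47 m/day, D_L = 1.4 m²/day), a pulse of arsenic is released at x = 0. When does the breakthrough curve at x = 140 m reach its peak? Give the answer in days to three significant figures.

292 days

For the 1D instantaneous-source solution, setting ∂C/∂t = 0 at fixed x gives v²t² + 2Dt − x² = 0, so t = (√(D² + v²x²) − D)/v².
√(D² + v²x²) = √(1.4² + 0.47² × 140²) = 65.81; v² = 0.2209.
t = (65.81 − 1.4)/0.2209 = 292 days (vs. the pure-advection estimate x/v = 298 d).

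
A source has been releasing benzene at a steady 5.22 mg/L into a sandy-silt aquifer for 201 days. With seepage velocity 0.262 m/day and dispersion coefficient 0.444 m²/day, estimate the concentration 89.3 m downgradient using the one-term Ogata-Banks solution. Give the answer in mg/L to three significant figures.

0.0159 mg/L

For a continuous step input, C/C₀ ≈ ½·erfc((x−vt)/(2√(Dt))).
vt = 0.262 × 201 = 52.662 m and 2√(Dt) = 2√(0.444 × 201) = 18.89 m.
Argument (x−vt)/(2√(Dt)) = (89.3 − 52.662)/18.89 = 1.940; ½·erfc(1.940) = 0.003039.
C = 5.22 × 0.003039 = 0.0159 mg/L.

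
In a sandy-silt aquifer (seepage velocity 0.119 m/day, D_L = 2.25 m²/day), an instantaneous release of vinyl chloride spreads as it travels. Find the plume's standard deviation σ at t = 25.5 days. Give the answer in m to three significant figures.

10.7 m

Dispersive spreading gives a Gaussian with σ² = 2Dt; advection only shifts the center.
σ = √(2 × 2.25 × 25.5) = 10.7 m.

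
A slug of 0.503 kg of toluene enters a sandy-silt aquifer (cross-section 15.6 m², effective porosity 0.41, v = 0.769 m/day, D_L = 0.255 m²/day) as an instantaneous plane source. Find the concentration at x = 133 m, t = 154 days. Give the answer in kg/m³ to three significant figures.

0.000916 kg/m³

For an instantaneous plane source, C(x,t) = M/(n_e·A·√(4πDt)) · exp(−(x−vt)²/(4Dt)), with n_e·A the pore (flow) area.
Plume center vt = 0.769 × 154 = 118.426 m, so the well at 133 m is 14.574 m downgradient of the peak.
√(4πDt) = 22.21 m, giving peak height M/(n_e·A·√(4πDt)) = 0.503/(0.41 × 15.6 × 22.21) = 0.003541 kg/m³.
(x−vt)²/(4Dt) = (14.574)²/(4 × 0.255 × 154) = 1.352; exp(−1.352) = 0.2587.
C = 0.003541 × 0.2587 = 0.000916 kg/m³.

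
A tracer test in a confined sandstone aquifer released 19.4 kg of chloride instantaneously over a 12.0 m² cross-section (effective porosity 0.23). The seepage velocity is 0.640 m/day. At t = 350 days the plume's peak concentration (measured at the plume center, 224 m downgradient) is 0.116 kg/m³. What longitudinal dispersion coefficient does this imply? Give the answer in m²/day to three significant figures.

0.835 m²/day

At the plume center C_max = M/(n_e·A·√(4πDt)), so D = M²/(4πt·(n_e·A·C_max)²).
n_e·A·C_max = 0.23 × 12.0 × 0.116 = 0.3202 kg/m.
D = 19.4²/(4π × 350 × 0.3202²) = 0.835 m²/day.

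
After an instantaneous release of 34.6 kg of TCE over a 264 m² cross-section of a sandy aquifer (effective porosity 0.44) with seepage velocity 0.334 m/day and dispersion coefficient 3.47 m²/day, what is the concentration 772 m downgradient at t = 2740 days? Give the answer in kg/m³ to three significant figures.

For an instantaneous plane source, C(x,t) = M/(n_e·A·√(4πDt)) · exp(−(x−vt)²/(4Dt)), with n_e·A the pore (flow) area.
Plume center vt = 0.334 × 2740 = 915.16 m, so the well at 772 m is 143.16 m upgradient of the peak.
√(4πDt) = 345.7 m, giving peak height M/(n_e·A·√(4πDt)) = 34.6/(0.44 × 264 × 345.7) = 0.0008616 kg/m³.
(x−vt)²/(4Dt) = (-143.16)²/(4 × 3.47 × 2740) = 0.5389; exp(−0.5389) = 0.5834.
C = 0.0008616 × 0.5834 = 0.000503 kg/m³.

0.000503 kg/m³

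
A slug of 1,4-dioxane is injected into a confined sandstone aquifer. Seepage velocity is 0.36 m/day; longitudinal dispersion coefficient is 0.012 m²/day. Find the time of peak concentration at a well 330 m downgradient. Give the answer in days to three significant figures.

917 days

For the 1D instantaneous-source solution, setting ∂C/∂t = 0 at fixed x gives v²t² + 2Dt − x² = 0, so t = (√(D² + v²x²) − D)/v².
√(D² + v²x²) = √(0.012² + 0.36² × 330²) = 118.8; v² = 0.1296.
t = (118.8 − 0.012)/0.1296 = 917 days (vs. the pure-advection estimate x/v = 917 d).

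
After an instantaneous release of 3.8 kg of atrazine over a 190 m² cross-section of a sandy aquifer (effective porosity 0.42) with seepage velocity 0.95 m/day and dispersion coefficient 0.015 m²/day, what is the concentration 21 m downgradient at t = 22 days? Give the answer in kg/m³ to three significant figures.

For an instantaneous plane source, C(x,t) = M/(n_e·A·√(4πDt)) · exp(−(x−vt)²/(4Dt)), with n_e·A the pore (flow) area.
Plume center vt = 0.95 × 22 = 20.9 m, so the well at 21 m is 0.1 m downgradient of the peak.
√(4πDt) = 2.036 m, giving peak height M/(n_e·A·√(4πDt)) = 3.8/(0.42 × 190 × 2.036) = 0.02339 kg/m³.
(x−vt)²/(4Dt) = (0.1)²/(4 × 0.015 × 22) = 0.007576; exp(−0.007576) = 0.9925.
C = 0.02339 × 0.9925 = 0.0232 kg/m³.

0.0232 kg/m³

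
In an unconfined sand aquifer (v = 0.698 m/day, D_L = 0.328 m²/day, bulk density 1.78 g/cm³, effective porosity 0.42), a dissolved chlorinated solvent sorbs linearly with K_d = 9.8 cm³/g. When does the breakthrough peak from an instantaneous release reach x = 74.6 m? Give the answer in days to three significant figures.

Retardation factor R = 1 + ρ_b·K_d/n = 1 + 1.78 × 9.8/0.42 = 42.53.
Sorption retards both mechanisms: v_R = v/R = 0.01641 m/day, D_R = D/R = 0.007712 m²/day.
Peak time from v_R²t² + 2D_R t − x² = 0: t = (√(D_R² + v_R²x²) − D_R)/v_R².
√(D_R² + v_R²x²) = √(0.007712² + 0.01641² × 74.6²) = 1.224; v_R² = 0.0002693.
t = (1.224 − 0.007712)/0.0002693 = 4520 days.

4520 days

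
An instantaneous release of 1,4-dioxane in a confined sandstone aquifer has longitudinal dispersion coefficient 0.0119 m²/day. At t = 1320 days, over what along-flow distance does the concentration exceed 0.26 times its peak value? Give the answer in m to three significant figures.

18.4 m

The plume is Gaussian with σ = √(2Dt) = √(2 × 0.0119 × 1320) = 5.605 m.
C/C_peak = exp(−Δx²/(2σ²)) = 0.26 ⇒ Δx = σ·√(−2 ln 0.26) = 5.605 × 1.641 = 9.198 m.
Width = 2Δx = 18.4 m.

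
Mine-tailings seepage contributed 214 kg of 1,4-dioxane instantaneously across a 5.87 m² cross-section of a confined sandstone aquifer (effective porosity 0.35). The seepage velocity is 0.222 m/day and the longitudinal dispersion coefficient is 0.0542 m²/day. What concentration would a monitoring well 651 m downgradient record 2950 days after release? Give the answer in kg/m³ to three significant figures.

2.27 kg/m³

For an instantaneous plane source, C(x,t) = M/(n_e·A·√(4πDt)) · exp(−(x−vt)²/(4Dt)), with n_e·A the pore (flow) area.
Plume center vt = 0.222 × 2950 = 654.9 m, so the well at 651 m is 3.9 m upgradient of the peak.
√(4πDt) = 44.82 m, giving peak height M/(n_e·A·√(4πDt)) = 214/(0.35 × 5.87 × 44.82) = 2.324 kg/m³.
(x−vt)²/(4Dt) = (-3.9)²/(4 × 0.0542 × 2950) = 0.02378; exp(−0.02378) = 0.9765.
C = 2.324 × 0.9765 = 2.27 kg/m³.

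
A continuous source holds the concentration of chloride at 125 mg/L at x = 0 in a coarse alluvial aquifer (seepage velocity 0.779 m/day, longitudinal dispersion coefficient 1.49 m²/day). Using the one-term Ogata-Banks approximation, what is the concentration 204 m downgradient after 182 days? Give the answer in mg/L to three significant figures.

For a continuous step input, C/C₀ ≈ ½·erfc((x−vt)/(2√(Dt))).
vt = 0.779 × 182 = 141.778 m and 2√(Dt) = 2√(1.49 × 182) = 32.94 m.
Argument (x−vt)/(2√(Dt)) = (204 − 141.778)/32.94 = 1.889; ½·erfc(1.889) = 0.003776.
C = 125 × 0.003776 = 0.472 mg/L.

0.472 mg/L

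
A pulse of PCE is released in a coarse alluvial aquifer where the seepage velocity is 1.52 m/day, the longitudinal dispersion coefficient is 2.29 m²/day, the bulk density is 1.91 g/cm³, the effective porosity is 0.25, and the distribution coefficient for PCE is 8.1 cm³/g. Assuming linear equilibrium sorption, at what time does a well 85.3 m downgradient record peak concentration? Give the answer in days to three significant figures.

3470 days

Retardation factor R = 1 + ρ_b·K_d/n = 1 + 1.91 × 8.1/0.25 = 62.88.
Sorption retards both mechanisms: v_R = v/R = 0.02417 m/day, D_R = D/R = 0.03642 m²/day.
Peak time from v_R²t² + 2D_R t − x² = 0: t = (√(D_R² + v_R²x²) − D_R)/v_R².
√(D_R² + v_R²x²) = √(0.03642² + 0.02417² × 85.3²) = 2.062; v_R² = 0.0005842.
t = (2.062 − 0.03642)/0.0005842 = 3470 days.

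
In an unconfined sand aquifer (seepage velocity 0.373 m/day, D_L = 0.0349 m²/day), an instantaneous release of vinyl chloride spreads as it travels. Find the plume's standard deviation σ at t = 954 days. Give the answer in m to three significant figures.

8.16 m

Dispersive spreading gives a Gaussian with σ² = 2Dt; advection only shifts the center.
σ = √(2 × 0.0349 × 954) = 8.16 m.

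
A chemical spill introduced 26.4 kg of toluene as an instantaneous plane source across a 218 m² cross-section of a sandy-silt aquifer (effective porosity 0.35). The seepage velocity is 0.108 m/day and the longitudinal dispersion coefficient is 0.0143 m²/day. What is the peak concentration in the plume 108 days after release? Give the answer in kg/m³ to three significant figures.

The peak of an instantaneous 1D plume sits at x = vt; there the Gaussian factor is 1 and C_max = M/(n_e·A·√(4πDt)), where n_e·A is the pore area the mass is dissolved in.
√(4πDt) = √(4π × 0.0143 × 108) = 4.405 m, so C_max = 26.4/(0.35 × 218 × 4.405) = 0.0785 kg/m³.

0.0785 kg/m³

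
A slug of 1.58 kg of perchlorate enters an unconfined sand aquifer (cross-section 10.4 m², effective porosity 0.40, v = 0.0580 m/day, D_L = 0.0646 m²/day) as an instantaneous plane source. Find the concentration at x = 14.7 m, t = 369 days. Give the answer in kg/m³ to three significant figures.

0.0137 kg/m³

For an instantaneous plane source, C(x,t) = M/(n_e·A·√(4πDt)) · exp(−(x−vt)²/(4Dt)), with n_e·A the pore (flow) area.
Plume center vt = 0.0580 × 369 = 21.402 m, so the well at 14.7 m is 6.702 m upgradient of the peak.
√(4πDt) = 17.31 m, giving peak height M/(n_e·A·√(4πDt)) = 1.58/(0.40 × 10.4 × 17.31) = 0.02194 kg/m³.
(x−vt)²/(4Dt) = (-6.702)²/(4 × 0.0646 × 369) = 0.4711; exp(−0.4711) = 0.6243.
C = 0.02194 × 0.6243 = 0.0137 kg/m³.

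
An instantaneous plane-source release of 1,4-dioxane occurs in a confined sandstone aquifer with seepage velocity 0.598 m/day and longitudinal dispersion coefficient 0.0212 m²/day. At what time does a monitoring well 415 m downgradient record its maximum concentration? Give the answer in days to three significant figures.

For the 1D instantaneous-source solution, setting ∂C/∂t = 0 at fixed x gives v²t² + 2Dt − x² = 0, so t = (√(D² + v²x²) − D)/v².
√(D² + v²x²) = √(0.0212² + 0.598² × 415²) = 248.2; v² = 0.357604.
t = (248.2 − 0.0212)/0.357604 = 694 days (vs. the pure-advection estimate x/v = 694 d).

694 days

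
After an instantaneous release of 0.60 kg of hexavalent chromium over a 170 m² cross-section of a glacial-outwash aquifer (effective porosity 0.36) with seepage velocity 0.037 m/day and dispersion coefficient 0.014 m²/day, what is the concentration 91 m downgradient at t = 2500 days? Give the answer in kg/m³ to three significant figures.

0.000460 kg/m³

For an instantaneous plane source, C(x,t) = M/(n_e·A·√(4πDt)) · exp(−(x−vt)²/(4Dt)), with n_e·A the pore (flow) area.
Plume center vt = 0.037 × 2500 = 92.5 m, so the well at 91 m is 1.5 m upgradient of the peak.
√(4πDt) = 20.97 m, giving peak height M/(n_e·A·√(4πDt)) = 0.60/(0.36 × 170 × 20.97) = 0.0004675 kg/m³.
(x−vt)²/(4Dt) = (-1.5)²/(4 × 0.014 × 2500) = 0.01607; exp(−0.01607) = 0.9841.
C = 0.0004675 × 0.9841 = 0.000460 kg/m³.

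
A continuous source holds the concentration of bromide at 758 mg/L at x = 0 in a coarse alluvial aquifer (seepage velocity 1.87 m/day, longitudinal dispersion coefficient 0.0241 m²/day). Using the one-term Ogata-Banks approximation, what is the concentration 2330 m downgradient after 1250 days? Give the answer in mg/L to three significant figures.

631 mg/L

For a continuous step input, C/C₀ ≈ ½·erfc((x−vt)/(2√(Dt))).
vt = 1.87 × 1250 = 2337.5 m and 2√(Dt) = 2√(0.0241 × 1250) = 10.98 m.
Argument (x−vt)/(2√(Dt)) = (2330 − 2337.5)/10.98 = -0.6831; ½·erfc(-0.6831) = 0.8330.
C = 758 × 0.8330 = 631 mg/L.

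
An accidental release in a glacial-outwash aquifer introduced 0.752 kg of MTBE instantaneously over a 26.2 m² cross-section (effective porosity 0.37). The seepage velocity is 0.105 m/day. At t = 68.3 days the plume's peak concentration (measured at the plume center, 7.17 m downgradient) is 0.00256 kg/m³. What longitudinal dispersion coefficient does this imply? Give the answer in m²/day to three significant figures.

At the plume center C_max = M/(n_e·A·√(4πDt)), so D = M²/(4πt·(n_e·A·C_max)²).
n_e·A·C_max = 0.37 × 26.2 × 0.00256 = 0.02482 kg/m.
D = 0.752²/(4π × 68.3 × 0.02482²) = 1.07 m²/day.

1.07 m²/day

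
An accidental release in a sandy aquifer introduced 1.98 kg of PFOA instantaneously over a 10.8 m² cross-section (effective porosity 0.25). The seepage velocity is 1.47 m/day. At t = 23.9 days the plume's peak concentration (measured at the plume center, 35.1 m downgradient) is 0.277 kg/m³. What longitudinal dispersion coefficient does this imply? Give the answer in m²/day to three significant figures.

0.0233 m²/day

At the plume center C_max = M/(n_e·A·√(4πDt)), so D = M²/(4πt·(n_e·A·C_max)²).
n_e·A·C_max = 0.25 × 10.8 × 0.277 = 0.7479 kg/m.
D = 1.98²/(4π × 23.9 × 0.7479²) = 0.0233 m²/day.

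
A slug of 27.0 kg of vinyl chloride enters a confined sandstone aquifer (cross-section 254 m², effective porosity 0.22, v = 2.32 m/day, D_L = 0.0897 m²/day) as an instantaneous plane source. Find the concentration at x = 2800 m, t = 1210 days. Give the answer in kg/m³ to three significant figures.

For an instantaneous plane source, C(x,t) = M/(n_e·A·√(4πDt)) · exp(−(x−vt)²/(4Dt)), with n_e·A the pore (flow) area.
Plume center vt = 2.32 × 1210 = 2807.2 m, so the well at 2800 m is 7.2 m upgradient of the peak.
√(4πDt) = 36.93 m, giving peak height M/(n_e·A·√(4πDt)) = 27.0/(0.22 × 254 × 36.93) = 0.01308 kg/m³.
(x−vt)²/(4Dt) = (-7.2)²/(4 × 0.0897 × 1210) = 0.1194; exp(−0.1194) = 0.8875.
C = 0.01308 × 0.8875 = 0.0116 kg/m³.

0.0116 kg/m³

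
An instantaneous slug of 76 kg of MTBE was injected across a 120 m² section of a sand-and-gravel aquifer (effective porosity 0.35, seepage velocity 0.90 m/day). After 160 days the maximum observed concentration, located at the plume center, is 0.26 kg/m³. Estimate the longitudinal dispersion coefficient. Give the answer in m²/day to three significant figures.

At the plume center C_max = M/(n_e·A·√(4πDt)), so D = M²/(4πt·(n_e·A·C_max)²).
n_e·A·C_max = 0.35 × 120 × 0.26 = 10.92 kg/m.
D = 76²/(4π × 160 × 10.92²) = 0.0241 m²/day.

0.0241 m²/day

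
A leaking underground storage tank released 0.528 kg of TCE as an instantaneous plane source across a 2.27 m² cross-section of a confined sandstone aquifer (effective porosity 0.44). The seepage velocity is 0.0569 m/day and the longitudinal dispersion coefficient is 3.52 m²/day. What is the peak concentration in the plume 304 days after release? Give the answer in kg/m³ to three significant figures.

The peak of an instantaneous 1D plume sits at x = vt; there the Gaussian factor is 1 and C_max = M/(n_e·A·√(4πDt)), where n_e·A is the pore area the mass is dissolved in.
√(4πDt) = √(4π × 3.52 × 304) = 116.0 m, so C_max = 0.528/(0.44 × 2.27 × 116.0) = 0.00456 kg/m³.

0.00456 kg/m³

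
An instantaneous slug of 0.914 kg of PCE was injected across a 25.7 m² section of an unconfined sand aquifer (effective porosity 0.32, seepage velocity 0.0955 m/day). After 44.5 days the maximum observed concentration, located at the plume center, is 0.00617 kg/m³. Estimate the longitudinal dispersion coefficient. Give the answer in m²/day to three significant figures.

At the plume center C_max = M/(n_e·A·√(4πDt)), so D = M²/(4πt·(n_e·A·C_max)²).
n_e·A·C_max = 0.32 × 25.7 × 0.00617 = 0.05074 kg/m.
D = 0.914²/(4π × 44.5 × 0.05074²) = 0.580 m²/day.

0.580 m²/day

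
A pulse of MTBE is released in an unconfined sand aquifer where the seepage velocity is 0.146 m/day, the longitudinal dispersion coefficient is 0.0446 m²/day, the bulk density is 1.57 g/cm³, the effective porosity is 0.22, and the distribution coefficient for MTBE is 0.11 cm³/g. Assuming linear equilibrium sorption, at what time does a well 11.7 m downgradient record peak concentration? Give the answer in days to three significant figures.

139 days

Retardation factor R = 1 + ρ_b·K_d/n = 1 + 1.57 × 0.11/0.22 = 1.785.
Sorption retards both mechanisms: v_R = v/R = 0.08179 m/day, D_R = D/R = 0.02499 m²/day.
Peak time from v_R²t² + 2D_R t − x² = 0: t = (√(D_R² + v_R²x²) − D_R)/v_R².
√(D_R² + v_R²x²) = √(0.02499² + 0.08179² × 11.7²) = 0.9573; v_R² = 0.006690.
t = (0.9573 − 0.02499)/0.006690 = 139 days.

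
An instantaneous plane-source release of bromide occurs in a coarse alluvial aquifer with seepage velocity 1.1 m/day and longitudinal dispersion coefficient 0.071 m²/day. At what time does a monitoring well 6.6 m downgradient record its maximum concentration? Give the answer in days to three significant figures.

For the 1D instantaneous-source solution, setting ∂C/∂t = 0 at fixed x gives v²t² + 2Dt − x² = 0, so t = (√(D² + v²x²) − D)/v².
√(D² + v²x²) = √(0.071² + 1.1² × 6.6²) = 7.260; v² = 1.21.
t = (7.260 − 0.071)/1.21 = 5.94 days (vs. the pure-advection estimate x/v = 6.00 d).

5.94 days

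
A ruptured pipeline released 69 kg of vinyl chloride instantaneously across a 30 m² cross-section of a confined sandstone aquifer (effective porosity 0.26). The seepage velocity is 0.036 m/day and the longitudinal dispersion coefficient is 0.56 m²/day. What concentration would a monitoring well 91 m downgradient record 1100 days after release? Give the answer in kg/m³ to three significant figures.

For an instantaneous plane source, C(x,t) = M/(n_e·A·√(4πDt)) · exp(−(x−vt)²/(4Dt)), with n_e·A the pore (flow) area.
Plume center vt = 0.036 × 1100 = 39.6 m, so the well at 91 m is 51.4 m downgradient of the peak.
√(4πDt) = 87.98 m, giving peak height M/(n_e·A·√(4πDt)) = 69/(0.26 × 30 × 87.98) = 0.1005 kg/m³.
(x−vt)²/(4Dt) = (51.4)²/(4 × 0.56 × 1100) = 1.072; exp(−1.072) = 0.3423.
C = 0.1005 × 0.3423 = 0.0344 kg/m³.

0.0344 kg/m³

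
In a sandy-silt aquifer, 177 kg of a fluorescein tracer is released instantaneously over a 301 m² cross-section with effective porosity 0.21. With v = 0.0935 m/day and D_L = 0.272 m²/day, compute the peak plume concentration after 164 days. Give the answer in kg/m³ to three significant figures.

The peak of an instantaneous 1D plume sits at x = vt; there the Gaussian factor is 1 and C_max = M/(n_e·A·√(4πDt)), where n_e·A is the pore area the mass is dissolved in.
√(4πDt) = √(4π × 0.272 × 164) = 23.68 m, so C_max = 177/(0.21 × 301 × 23.68) = 0.118 kg/m³.

0.118 kg/m³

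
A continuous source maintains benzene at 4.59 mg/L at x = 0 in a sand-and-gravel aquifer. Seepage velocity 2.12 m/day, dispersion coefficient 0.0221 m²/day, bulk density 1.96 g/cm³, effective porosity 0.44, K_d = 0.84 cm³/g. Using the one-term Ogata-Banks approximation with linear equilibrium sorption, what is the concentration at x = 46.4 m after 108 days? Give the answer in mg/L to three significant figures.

4.45 mg/L

Retardation factor R = 1 + ρ_b·K_d/n = 1 + 1.96 × 0.84/0.44 = 4.742.
Sorption retards both mechanisms: v_R = v/R = 0.4471 m/day, D_R = D/R = 0.004660 m²/day.
v_R·t = 0.4471 × 108 = 48.2868 m; 2√(D_R t) = 1.419 m; argument = (46.4 − 48.2868)/1.419 = -1.330.
C = C₀ × ½·erfc(-1.330) = 4.59 × 0.9700 = 4.45 mg/L.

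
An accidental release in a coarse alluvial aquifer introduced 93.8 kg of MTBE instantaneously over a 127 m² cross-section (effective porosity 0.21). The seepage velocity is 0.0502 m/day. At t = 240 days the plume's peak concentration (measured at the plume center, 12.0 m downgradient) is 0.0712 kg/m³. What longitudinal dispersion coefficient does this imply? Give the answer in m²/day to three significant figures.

0.809 m²/day

At the plume center C_max = M/(n_e·A·√(4πDt)), so D = M²/(4πt·(n_e·A·C_max)²).
n_e·A·C_max = 0.21 × 127 × 0.0712 = 1.899 kg/m.
D = 93.8²/(4π × 240 × 1.899²) = 0.809 m²/day.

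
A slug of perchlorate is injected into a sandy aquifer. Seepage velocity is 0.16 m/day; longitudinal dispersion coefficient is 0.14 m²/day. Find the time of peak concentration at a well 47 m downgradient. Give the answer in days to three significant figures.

288 days

For the 1D instantaneous-source solution, setting ∂C/∂t = 0 at fixed x gives v²t² + 2Dt − x² = 0, so t = (√(D² + v²x²) − D)/v².
√(D² + v²x²) = √(0.14² + 0.16² × 47²) = 7.521; v² = 0.0256.
t = (7.521 − 0.14)/0.0256 = 288 days (vs. the pure-advection estimate x/v = 294 d).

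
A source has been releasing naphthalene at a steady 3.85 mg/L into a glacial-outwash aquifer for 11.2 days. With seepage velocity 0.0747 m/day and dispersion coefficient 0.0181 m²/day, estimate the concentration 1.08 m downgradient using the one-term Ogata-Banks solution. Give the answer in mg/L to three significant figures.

1.35 mg/L

For a continuous step input, C/C₀ ≈ ½·erfc((x−vt)/(2√(Dt))).
vt = 0.0747 × 11.2 = 0.83664 m and 2√(Dt) = 2√(0.0181 × 11.2) = 0.9005 m.
Argument (x−vt)/(2√(Dt)) = (1.08 − 0.83664)/0.9005 = 0.2702; ½·erfc(0.2702) = 0.3512.
C = 3.85 × 0.3512 = 1.35 mg/L.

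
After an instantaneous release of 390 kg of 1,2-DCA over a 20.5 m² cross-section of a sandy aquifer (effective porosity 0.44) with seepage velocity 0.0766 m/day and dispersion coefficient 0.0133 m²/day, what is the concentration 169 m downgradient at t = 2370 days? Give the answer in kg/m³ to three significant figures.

0.624 kg/m³

For an instantaneous plane source, C(x,t) = M/(n_e·A·√(4πDt)) · exp(−(x−vt)²/(4Dt)), with n_e·A the pore (flow) area.
Plume center vt = 0.0766 × 2370 = 181.542 m, so the well at 169 m is 12.542 m upgradient of the peak.
√(4πDt) = 19.90 m, giving peak height M/(n_e·A·√(4πDt)) = 390/(0.44 × 20.5 × 19.90) = 2.173 kg/m³.
(x−vt)²/(4Dt) = (-12.542)²/(4 × 0.0133 × 2370) = 1.248; exp(−1.248) = 0.2871.
C = 2.173 × 0.2871 = 0.624 kg/m³.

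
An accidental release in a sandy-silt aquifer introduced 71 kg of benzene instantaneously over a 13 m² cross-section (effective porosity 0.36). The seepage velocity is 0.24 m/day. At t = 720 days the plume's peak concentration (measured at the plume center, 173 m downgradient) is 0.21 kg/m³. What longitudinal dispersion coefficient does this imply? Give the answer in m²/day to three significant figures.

At the plume center C_max = M/(n_e·A·√(4πDt)), so D = M²/(4πt·(n_e·A·C_max)²).
n_e·A·C_max = 0.36 × 13 × 0.21 = 0.9828 kg/m.
D = 71²/(4π × 720 × 0.9828²) = 0.577 m²/day.

0.577 m²/day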